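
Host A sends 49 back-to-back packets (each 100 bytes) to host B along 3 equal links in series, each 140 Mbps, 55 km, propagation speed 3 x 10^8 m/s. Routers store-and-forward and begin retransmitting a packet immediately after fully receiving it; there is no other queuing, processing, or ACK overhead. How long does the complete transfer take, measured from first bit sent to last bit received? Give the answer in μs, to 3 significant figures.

841 μs

Per-hop transmission t_tx = L/R = 800/140000000 = 5.71429 μs.
Per-hop propagation t_prop = 55000/300000000 = 183.333 μs.
Pipeline fill: first packet needs 3·t_tx to clear all hops; remaining 48 packets each add one t_tx.
Total = (3+49-1)·t_tx + 3·t_prop = 51·5.71429 + 3·183.333 = 841 μs.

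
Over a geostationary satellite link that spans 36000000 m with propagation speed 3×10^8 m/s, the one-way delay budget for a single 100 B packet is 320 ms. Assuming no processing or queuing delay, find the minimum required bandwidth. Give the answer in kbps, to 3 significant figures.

L = 800 bits.
Propagation delay = 36000000 / 300000000 = 120 ms.
Transmission budget = 320 − 120 = 200 ms.
R ≥ L / t_tx = 800 bits / 0.2 s = 4.00 kbps.

4.00 kbps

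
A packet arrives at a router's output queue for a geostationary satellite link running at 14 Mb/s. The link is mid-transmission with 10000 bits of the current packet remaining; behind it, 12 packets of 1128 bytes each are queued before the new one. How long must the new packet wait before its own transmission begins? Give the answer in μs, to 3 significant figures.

Each queued packet: L/R = 9024/14000000 = 644.571 μs.
12 queued → 7734.86 μs.
Plus remaining 10000 bits of current packet: 714.286 μs.
Queuing delay = 8450 μs.

8450 μs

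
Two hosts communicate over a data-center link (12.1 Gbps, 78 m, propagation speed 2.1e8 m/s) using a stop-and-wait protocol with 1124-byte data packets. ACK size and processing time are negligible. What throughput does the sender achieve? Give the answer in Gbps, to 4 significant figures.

t_tx = L/R = 8992/12100000000 = 7.4314e-07 s.
t_prop = 78/210000000 = 3.71429e-07 s; RTT = 7.42857e-07 s.
Cycle = t_tx + RTT = 1.486e-06 s.
Throughput = L / cycle = 8992 / 1.486e-06 = 6.051 Gbps.

6.051 Gbps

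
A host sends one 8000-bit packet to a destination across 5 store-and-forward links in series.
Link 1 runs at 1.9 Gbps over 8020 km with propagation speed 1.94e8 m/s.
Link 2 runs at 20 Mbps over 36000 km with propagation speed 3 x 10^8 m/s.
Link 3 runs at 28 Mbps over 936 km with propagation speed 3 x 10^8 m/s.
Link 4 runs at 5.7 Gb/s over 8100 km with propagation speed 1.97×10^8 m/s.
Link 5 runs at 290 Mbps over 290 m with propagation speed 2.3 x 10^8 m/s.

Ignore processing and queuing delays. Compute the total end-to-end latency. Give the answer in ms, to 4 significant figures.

206.3 ms

Transmission delays (L/R per hop): 0.00421053, 0.4, 0.285714, 0.00140351, 0.0275862 ms; sum = 0.718915 ms.
Propagation delays (d/s per hop): 41.3402, 120, 3.12, 41.1168, 0.00126087 ms; sum = 205.578 ms.
End-to-end = 206.3 ms.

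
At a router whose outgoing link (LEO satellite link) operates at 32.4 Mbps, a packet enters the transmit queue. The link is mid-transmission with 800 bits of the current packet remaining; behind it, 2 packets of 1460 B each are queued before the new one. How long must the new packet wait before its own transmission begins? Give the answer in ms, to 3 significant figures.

0.746 ms

Each queued packet: L/R = 11680/32400000 = 0.360494 ms.
2 queued → 0.720988 ms.
Plus remaining 800 bits of current packet: 0.0246914 ms.
Queuing delay = 0.746 ms.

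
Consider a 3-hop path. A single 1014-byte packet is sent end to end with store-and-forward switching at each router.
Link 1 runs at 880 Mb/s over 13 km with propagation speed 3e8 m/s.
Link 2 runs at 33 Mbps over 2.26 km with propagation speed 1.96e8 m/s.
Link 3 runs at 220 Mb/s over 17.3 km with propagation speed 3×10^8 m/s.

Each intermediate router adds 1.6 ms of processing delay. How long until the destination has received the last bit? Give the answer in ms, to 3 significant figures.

3.60 ms

L = 1014 × 8 = 8112 bits.
Transmission delays (L/R per hop): 0.00921818, 0.245818, 0.0368727 ms; sum = 0.291909 ms.
Propagation delays (d/s per hop): 0.0433333, 0.0115306, 0.0576667 ms; sum = 0.112531 ms.
Processing at 2 router(s): 2 × 1.6 ms = 3.2 ms.
End-to-end = 3.60 ms.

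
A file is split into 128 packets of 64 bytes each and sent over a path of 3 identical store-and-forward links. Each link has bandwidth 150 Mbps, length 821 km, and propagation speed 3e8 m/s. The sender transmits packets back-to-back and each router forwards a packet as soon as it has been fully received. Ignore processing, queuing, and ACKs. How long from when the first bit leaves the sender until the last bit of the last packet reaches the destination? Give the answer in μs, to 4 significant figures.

8654 μs

Per-hop transmission t_tx = L/R = 512/150000000 = 3.41333 μs.
Per-hop propagation t_prop = 821000/300000000 = 2736.67 μs.
Pipeline fill: first packet needs 3·t_tx to clear all hops; remaining 127 packets each add one t_tx.
Total = (3+128-1)·t_tx + 3·t_prop = 130·3.41333 + 3·2736.67 = 8654 μs.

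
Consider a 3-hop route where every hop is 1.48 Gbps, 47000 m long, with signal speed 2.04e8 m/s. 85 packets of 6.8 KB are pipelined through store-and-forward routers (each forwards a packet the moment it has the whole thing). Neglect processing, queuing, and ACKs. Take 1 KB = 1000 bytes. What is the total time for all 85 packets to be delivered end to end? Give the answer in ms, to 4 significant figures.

Per-hop transmission t_tx = L/R = 54400/1480000000 = 0.0367568 ms.
Per-hop propagation t_prop = 47000/204000000 = 0.230392 ms.
Pipeline fill: first packet needs 3·t_tx to clear all hops; remaining 84 packets each add one t_tx.
Total = (3+85-1)·t_tx + 3·t_prop = 87·0.0367568 + 3·0.230392 = 3.889 ms.

3.889 ms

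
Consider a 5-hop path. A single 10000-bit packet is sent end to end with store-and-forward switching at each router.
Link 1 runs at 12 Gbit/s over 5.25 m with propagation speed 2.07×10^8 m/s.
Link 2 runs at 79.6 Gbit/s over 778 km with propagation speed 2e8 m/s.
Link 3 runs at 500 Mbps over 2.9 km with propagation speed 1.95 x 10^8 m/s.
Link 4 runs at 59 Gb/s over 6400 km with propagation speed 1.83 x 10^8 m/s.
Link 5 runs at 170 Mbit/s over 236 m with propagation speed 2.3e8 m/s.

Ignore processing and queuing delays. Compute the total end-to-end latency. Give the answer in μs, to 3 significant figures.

39000 μs

Transmission delays (L/R per hop): 0.833333, 0.125628, 20, 0.169492, 58.8235 μs; sum = 79.952 μs.
Propagation delays (d/s per hop): 0.0253623, 3890, 14.8718, 34972.7, 1.02609 μs; sum = 38878.6 μs.
End-to-end = 39000 μs.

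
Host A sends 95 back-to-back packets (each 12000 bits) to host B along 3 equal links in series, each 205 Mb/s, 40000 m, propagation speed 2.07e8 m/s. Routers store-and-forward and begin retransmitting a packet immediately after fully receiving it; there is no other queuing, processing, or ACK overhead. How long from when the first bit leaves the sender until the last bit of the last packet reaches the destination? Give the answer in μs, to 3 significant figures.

Per-hop transmission t_tx = L/R = 12000/205000000 = 58.5366 μs.
Per-hop propagation t_prop = 40000/2.07e+08 = 193.237 μs.
Pipeline fill: first packet needs 3·t_tx to clear all hops; remaining 94 packets each add one t_tx.
Total = (3+95-1)·t_tx + 3·t_prop = 97·58.5366 + 3·193.237 = 6260 μs.

6260 μs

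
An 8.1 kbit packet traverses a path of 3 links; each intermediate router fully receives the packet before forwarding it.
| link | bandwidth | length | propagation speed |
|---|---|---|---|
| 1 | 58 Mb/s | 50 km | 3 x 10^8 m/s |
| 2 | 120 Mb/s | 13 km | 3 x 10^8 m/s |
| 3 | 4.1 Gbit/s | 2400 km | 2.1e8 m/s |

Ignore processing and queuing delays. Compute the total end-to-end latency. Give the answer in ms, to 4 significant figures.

11.85 ms

L = 8100 bits.
Transmission delays (L/R per hop): 0.139655, 0.0675, 0.00197561 ms; sum = 0.209131 ms.
Propagation delays (d/s per hop): 0.166667, 0.0433333, 11.4286 ms; sum = 11.6386 ms.
End-to-end = 11.85 ms.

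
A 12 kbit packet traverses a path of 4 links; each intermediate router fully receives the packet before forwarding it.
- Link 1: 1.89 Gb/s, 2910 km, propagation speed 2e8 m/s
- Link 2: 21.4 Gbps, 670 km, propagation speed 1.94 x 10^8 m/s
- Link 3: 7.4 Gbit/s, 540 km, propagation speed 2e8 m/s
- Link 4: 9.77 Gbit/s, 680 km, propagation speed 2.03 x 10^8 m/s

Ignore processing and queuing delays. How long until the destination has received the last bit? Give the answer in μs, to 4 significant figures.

24060 μs

L = 12000 bits.
Transmission delays (L/R per hop): 6.34921, 0.560748, 1.62162, 1.22825 μs; sum = 9.75983 μs.
Propagation delays (d/s per hop): 14550, 3453.61, 2700, 3349.75 μs; sum = 24053.4 μs.
End-to-end = 24060 μs.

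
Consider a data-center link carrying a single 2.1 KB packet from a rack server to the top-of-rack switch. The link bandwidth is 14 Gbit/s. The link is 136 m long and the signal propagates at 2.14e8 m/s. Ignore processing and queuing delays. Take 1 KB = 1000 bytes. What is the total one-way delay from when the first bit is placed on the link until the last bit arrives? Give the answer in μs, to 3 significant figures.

1.84 μs

L = 16800 bits.
Transmission delay = L/R = 16800 / 14000000000 = 1.2 μs.
Propagation delay = d/s = 136 m / 214000000 m/s = 0.635514 μs.
Total = 1.84 μs.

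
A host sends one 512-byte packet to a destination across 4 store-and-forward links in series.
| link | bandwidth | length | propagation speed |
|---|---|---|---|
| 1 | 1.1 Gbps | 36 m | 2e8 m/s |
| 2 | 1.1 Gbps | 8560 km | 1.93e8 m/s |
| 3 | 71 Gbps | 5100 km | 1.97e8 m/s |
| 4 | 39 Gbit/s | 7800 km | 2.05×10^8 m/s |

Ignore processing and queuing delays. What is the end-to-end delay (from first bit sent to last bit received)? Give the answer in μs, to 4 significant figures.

108300 μs

L = 512 × 8 = 4096 bits.
Transmission delays (L/R per hop): 3.72364, 3.72364, 0.0576901, 0.105026 μs; sum = 7.60999 μs.
Propagation delays (d/s per hop): 0.18, 44352.3, 25888.3, 38048.8 μs; sum = 108290 μs.
End-to-end = 108300 μs.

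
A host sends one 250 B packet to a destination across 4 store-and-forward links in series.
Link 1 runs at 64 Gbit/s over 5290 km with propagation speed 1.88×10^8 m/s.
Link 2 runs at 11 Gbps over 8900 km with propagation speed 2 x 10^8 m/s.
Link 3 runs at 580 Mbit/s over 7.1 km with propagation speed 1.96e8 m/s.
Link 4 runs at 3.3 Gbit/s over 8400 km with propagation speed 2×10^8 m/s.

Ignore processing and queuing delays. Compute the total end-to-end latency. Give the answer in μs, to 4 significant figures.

L = 250 × 8 = 2000 bits.
Transmission delays (L/R per hop): 0.03125, 0.181818, 3.44828, 0.606061 μs; sum = 4.2674 μs.
Propagation delays (d/s per hop): 28138.3, 44500, 36.2245, 42000 μs; sum = 114675 μs.
End-to-end = 114700 μs.

114700 μs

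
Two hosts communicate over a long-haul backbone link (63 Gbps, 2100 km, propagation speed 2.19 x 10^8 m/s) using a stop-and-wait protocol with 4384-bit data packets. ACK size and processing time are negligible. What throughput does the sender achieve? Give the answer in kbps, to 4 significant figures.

t_tx = L/R = 4384/63000000000 = 6.95873e-08 s.
t_prop = 2100000/219000000 = 0.00958904 s; RTT = 0.0191781 s.
Cycle = t_tx + RTT = 0.0191782 s.
Throughput = L / cycle = 4384 / 0.0191782 = 228.6 kbps.

228.6 kbps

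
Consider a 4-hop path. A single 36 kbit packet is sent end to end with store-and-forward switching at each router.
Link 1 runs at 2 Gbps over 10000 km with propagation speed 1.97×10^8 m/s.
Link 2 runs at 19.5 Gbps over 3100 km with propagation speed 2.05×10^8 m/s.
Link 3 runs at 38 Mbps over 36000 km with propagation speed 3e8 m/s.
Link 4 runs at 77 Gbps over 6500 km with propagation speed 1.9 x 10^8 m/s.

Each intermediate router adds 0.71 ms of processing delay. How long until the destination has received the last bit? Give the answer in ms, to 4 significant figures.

L = 36000 bits.
Transmission delays (L/R per hop): 0.018, 0.00184615, 0.947368, 0.000467532 ms; sum = 0.967682 ms.
Propagation delays (d/s per hop): 50.7614, 15.122, 120, 34.2105 ms; sum = 220.094 ms.
Processing at 3 router(s): 3 × 0.71 ms = 2.13 ms.
End-to-end = 223.2 ms.

223.2 ms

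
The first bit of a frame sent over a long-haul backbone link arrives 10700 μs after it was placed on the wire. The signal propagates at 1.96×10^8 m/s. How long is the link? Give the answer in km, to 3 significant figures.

2100 km

d = s × t_prop = 196000000 × 0.0107 = 2100 km.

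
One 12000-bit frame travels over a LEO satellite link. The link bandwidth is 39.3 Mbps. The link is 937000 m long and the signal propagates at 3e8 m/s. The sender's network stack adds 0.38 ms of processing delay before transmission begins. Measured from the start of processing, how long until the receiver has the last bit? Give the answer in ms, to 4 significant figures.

3.809 ms

Transmission delay = L/R = 12000 / 39300000 = 0.305344 ms.
Propagation delay = d/s = 937000 m / 300000000 m/s = 3.12333 ms.
Plus processing delay 0.38 ms = 0.38 ms.
Total = 3.809 ms.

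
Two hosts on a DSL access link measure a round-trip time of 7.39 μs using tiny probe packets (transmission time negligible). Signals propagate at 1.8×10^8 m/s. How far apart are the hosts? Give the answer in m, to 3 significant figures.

665 m

One-way propagation = RTT/2 = 3.695 μs.
d = s × t = 180000000 × 3.695e-06 = 665 m.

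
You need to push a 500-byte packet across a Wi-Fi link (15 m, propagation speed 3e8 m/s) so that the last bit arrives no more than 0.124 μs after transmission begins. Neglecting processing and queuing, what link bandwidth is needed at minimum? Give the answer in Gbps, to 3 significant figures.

L = 4000 bits.
Propagation delay = 15 / 300000000 = 0.05 μs.
Transmission budget = 0.124 − 0.05 = 0.074 μs.
R ≥ L / t_tx = 4000 bits / 7.4e-08 s = 54.1 Gbps.

54.1 Gbps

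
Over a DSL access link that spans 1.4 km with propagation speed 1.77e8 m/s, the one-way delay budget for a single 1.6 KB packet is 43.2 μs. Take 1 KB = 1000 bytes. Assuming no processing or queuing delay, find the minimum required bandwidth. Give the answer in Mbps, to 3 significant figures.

363 Mbps

L = 12800 bits.
Propagation delay = 1400 / 177000000 = 7.9096 μs.
Transmission budget = 43.2 − 7.9096 = 35.2904 μs.
R ≥ L / t_tx = 12800 bits / 3.52904e-05 s = 363 Mbps.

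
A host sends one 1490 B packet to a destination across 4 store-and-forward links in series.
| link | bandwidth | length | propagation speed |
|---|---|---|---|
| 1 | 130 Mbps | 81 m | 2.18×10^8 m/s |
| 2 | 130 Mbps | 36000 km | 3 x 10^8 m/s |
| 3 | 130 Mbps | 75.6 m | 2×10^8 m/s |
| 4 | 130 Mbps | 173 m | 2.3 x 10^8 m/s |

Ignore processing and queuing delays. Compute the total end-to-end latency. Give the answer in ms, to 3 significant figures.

120 ms

L = 1490 × 8 = 11920 bits.
Transmission delay per hop = L/R = 11920/130000000 = 0.0916923 ms; 4 hops → 0.366769 ms.
Propagation delays (d/s per hop): 0.00037156, 120, 0.000378, 0.000752174 ms; sum = 120.002 ms.
End-to-end = 120 ms.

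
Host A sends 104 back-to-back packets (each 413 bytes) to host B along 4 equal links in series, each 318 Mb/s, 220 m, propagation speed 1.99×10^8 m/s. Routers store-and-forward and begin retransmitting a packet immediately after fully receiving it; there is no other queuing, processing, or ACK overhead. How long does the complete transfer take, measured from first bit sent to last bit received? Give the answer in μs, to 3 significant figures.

Per-hop transmission t_tx = L/R = 3304/318000000 = 10.3899 μs.
Per-hop propagation t_prop = 220/199000000 = 1.10553 μs.
Pipeline fill: first packet needs 4·t_tx to clear all hops; remaining 103 packets each add one t_tx.
Total = (4+104-1)·t_tx + 4·t_prop = 107·10.3899 + 4·1.10553 = 1120 μs.

1120 μs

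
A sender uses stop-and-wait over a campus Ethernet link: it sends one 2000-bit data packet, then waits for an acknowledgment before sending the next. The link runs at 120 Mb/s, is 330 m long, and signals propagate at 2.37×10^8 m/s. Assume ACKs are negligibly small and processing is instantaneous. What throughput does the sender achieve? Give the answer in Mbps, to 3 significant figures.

103 Mbps

t_tx = L/R = 2000/120000000 = 1.66667e-05 s.
t_prop = 330/237000000 = 1.39241e-06 s; RTT = 2.78481e-06 s.
Cycle = t_tx + RTT = 1.94515e-05 s.
Throughput = L / cycle = 2000 / 1.94515e-05 = 103 Mbps.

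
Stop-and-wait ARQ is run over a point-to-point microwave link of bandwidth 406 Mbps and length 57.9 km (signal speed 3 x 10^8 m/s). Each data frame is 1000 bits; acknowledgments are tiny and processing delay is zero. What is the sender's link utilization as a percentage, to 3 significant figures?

t_tx = L/R = 1000/406000000 = 2.46305e-06 s.
t_prop = 57900/300000000 = 0.000193 s; RTT = 0.000386 s.
Cycle = t_tx + RTT = 0.000388463 s.
Utilization = t_tx / cycle = 2.46305e-06/0.000388463 = 0.634 %.

0.634 %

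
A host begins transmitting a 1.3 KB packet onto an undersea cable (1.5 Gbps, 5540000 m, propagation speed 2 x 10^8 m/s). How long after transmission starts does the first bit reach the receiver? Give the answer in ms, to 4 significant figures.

27.70 ms

First bit experiences only propagation delay: d/s = 5540000/200000000 = 27.70 ms.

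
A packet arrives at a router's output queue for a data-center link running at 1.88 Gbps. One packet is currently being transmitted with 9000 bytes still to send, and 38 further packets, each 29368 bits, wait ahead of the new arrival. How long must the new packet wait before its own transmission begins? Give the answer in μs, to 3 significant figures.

Each queued packet: L/R = 29368/1880000000 = 15.6213 μs.
38 queued → 593.609 μs.
Plus remaining 72000 bits of current packet: 38.2979 μs.
Queuing delay = 632 μs.

632 μs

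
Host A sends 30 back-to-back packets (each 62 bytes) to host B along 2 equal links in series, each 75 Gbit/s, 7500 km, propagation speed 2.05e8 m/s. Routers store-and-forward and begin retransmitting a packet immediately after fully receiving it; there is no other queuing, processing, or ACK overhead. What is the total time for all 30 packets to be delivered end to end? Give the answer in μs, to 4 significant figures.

Per-hop transmission t_tx = L/R = 496/75000000000 = 0.00661333 μs.
Per-hop propagation t_prop = 7500000/2.05e+08 = 36585.4 μs.
Pipeline fill: first packet needs 2·t_tx to clear all hops; remaining 29 packets each add one t_tx.
Total = (2+30-1)·t_tx + 2·t_prop = 31·0.00661333 + 2·36585.4 = 73170 μs.

73170 μs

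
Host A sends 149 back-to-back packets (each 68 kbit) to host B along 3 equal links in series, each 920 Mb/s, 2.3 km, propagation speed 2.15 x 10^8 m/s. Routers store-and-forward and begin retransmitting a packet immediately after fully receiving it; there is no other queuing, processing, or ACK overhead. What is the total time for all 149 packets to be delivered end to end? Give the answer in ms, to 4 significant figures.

11.19 ms

Per-hop transmission t_tx = L/R = 68000/920000000 = 0.073913 ms.
Per-hop propagation t_prop = 2300/215000000 = 0.0106977 ms.
Pipeline fill: first packet needs 3·t_tx to clear all hops; remaining 148 packets each add one t_tx.
Total = (3+149-1)·t_tx + 3·t_prop = 151·0.073913 + 3·0.0106977 = 11.19 ms.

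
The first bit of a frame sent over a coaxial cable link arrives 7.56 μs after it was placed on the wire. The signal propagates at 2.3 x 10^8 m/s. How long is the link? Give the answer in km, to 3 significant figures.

1.74 km

d = s × t_prop = 2.3e+08 × 7.56e-06 = 1.74 km.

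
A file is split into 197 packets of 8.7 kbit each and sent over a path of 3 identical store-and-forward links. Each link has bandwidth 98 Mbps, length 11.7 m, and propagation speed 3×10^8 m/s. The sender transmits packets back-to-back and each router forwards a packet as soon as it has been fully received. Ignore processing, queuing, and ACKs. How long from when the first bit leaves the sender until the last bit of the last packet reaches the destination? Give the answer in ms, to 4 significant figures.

17.67 ms

Per-hop transmission t_tx = L/R = 8700/98000000 = 0.0887755 ms.
Per-hop propagation t_prop = 11.7/300000000 = 3.9e-05 ms.
Pipeline fill: first packet needs 3·t_tx to clear all hops; remaining 196 packets each add one t_tx.
Total = (3+197-1)·t_tx + 3·t_prop = 199·0.0887755 + 3·3.9e-05 = 17.67 ms.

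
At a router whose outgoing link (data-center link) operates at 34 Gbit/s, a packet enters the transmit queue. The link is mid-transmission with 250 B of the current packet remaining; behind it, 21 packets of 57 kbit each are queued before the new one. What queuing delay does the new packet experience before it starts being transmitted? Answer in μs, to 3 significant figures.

Each queued packet: L/R = 57000/34000000000 = 1.67647 μs.
21 queued → 35.2059 μs.
Plus remaining 2000 bits of current packet: 0.0588235 μs.
Queuing delay = 35.3 μs.

35.3 μs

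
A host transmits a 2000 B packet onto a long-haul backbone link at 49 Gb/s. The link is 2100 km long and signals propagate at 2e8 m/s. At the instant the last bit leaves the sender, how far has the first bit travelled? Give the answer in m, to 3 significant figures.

t_tx = L/R = 16000/49000000000 = 3.26531e-07 s.
Distance = s × t_tx = 200000000 × 3.26531e-07 = 65.3 m.

65.3 m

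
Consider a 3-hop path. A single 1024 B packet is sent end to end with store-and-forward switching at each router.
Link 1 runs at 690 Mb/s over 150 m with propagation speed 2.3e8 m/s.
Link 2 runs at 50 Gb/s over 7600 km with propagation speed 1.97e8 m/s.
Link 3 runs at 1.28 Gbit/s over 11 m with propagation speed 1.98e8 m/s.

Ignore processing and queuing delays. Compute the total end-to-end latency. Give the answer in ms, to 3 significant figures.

L = 1024 × 8 = 8192 bits.
Transmission delays (L/R per hop): 0.0118725, 0.00016384, 0.0064 ms; sum = 0.0184363 ms.
Propagation delays (d/s per hop): 0.000652174, 38.5787, 5.55556e-05 ms; sum = 38.5794 ms.
End-to-end = 38.6 ms.

38.6 ms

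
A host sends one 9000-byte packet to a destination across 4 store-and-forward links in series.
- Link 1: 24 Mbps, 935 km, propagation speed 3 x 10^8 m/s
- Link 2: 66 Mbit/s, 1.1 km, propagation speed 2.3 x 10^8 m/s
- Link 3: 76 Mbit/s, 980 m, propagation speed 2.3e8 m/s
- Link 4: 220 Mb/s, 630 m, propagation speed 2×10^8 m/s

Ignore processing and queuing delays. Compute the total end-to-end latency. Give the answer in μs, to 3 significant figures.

L = 9000 × 8 = 72000 bits.
Transmission delays (L/R per hop): 3000, 1090.91, 947.368, 327.273 μs; sum = 5365.55 μs.
Propagation delays (d/s per hop): 3116.67, 4.78261, 4.26087, 3.15 μs; sum = 3128.86 μs.
End-to-end = 8490 μs.

8490 μs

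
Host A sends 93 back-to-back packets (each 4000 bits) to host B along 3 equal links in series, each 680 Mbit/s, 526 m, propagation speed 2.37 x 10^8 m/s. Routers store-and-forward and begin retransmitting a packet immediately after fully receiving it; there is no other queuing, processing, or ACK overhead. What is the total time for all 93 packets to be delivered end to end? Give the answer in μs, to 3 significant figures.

565 μs

Per-hop transmission t_tx = L/R = 4000/680000000 = 5.88235 μs.
Per-hop propagation t_prop = 526/237000000 = 2.21941 μs.
Pipeline fill: first packet needs 3·t_tx to clear all hops; remaining 92 packets each add one t_tx.
Total = (3+93-1)·t_tx + 3·t_prop = 95·5.88235 + 3·2.21941 = 565 μs.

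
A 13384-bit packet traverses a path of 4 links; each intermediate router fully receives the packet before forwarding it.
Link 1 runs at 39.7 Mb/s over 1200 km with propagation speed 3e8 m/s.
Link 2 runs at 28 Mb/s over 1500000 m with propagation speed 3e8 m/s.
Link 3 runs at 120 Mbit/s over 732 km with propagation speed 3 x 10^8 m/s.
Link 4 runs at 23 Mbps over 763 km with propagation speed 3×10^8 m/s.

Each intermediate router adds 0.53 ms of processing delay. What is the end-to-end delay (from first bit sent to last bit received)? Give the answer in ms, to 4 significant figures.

17.08 ms

Transmission delays (L/R per hop): 0.337128, 0.478, 0.111533, 0.581913 ms; sum = 1.50857 ms.
Propagation delays (d/s per hop): 4, 5, 2.44, 2.54333 ms; sum = 13.9833 ms.
Processing at 3 router(s): 3 × 0.53 ms = 1.59 ms.
End-to-end = 17.08 ms.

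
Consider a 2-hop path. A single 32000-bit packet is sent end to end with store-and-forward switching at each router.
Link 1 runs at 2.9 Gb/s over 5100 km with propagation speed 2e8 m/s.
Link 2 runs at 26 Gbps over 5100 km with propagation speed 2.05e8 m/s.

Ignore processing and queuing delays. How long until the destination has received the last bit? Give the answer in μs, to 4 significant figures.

50390 μs

Transmission delays (L/R per hop): 11.0345, 1.23077 μs; sum = 12.2653 μs.
Propagation delays (d/s per hop): 25500, 24878 μs; sum = 50378 μs.
End-to-end = 50390 μs.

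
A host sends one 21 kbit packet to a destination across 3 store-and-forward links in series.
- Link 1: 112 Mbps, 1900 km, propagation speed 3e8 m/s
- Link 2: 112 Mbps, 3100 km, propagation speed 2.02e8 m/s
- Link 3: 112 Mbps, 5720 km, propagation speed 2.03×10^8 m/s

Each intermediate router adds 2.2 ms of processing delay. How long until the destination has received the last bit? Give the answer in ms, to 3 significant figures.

L = 21000 bits.
Transmission delay per hop = L/R = 21000/112000000 = 0.1875 ms; 3 hops → 0.5625 ms.
Propagation delays (d/s per hop): 6.33333, 15.3465, 28.1773 ms; sum = 49.8572 ms.
Processing at 2 router(s): 2 × 2.2 ms = 4.4 ms.
End-to-end = 54.8 ms.

54.8 ms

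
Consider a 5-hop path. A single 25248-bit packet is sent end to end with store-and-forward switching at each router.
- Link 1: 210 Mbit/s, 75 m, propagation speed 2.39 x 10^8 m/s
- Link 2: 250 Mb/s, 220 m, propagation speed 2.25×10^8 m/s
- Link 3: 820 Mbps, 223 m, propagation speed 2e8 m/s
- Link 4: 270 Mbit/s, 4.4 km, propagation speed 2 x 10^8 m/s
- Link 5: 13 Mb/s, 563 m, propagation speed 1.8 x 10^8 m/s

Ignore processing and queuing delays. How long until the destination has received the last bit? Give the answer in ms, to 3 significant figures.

2.32 ms

Transmission delays (L/R per hop): 0.120229, 0.100992, 0.0307902, 0.0935111, 1.94215 ms; sum = 2.28768 ms.
Propagation delays (d/s per hop): 0.000313808, 0.000977778, 0.001115, 0.022, 0.00312778 ms; sum = 0.0275344 ms.
End-to-end = 2.32 ms.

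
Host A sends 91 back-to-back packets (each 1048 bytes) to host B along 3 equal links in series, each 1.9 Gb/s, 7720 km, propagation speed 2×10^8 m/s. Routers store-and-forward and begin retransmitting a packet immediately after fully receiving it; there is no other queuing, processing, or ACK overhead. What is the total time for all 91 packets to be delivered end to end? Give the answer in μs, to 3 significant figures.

116000 μs

Per-hop transmission t_tx = L/R = 8384/1900000000 = 4.41263 μs.
Per-hop propagation t_prop = 7720000/200000000 = 38600 μs.
Pipeline fill: first packet needs 3·t_tx to clear all hops; remaining 90 packets each add one t_tx.
Total = (3+91-1)·t_tx + 3·t_prop = 93·4.41263 + 3·38600 = 116000 μs.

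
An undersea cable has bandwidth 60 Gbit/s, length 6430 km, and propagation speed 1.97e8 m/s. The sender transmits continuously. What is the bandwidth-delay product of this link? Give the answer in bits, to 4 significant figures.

1958000000 bits

Propagation delay = 6430000 / 197000000 = 0.0326396 s.
BDP = R × t_prop = 60000000000 × 0.0326396 = 1958380000 bits.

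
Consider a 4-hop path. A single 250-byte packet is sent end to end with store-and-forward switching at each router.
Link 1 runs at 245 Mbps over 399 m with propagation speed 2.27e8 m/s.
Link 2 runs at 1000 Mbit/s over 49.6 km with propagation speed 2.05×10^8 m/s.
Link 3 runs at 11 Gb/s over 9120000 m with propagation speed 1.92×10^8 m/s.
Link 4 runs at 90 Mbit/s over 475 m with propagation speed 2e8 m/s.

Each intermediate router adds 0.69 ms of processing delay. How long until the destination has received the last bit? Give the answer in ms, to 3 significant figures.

L = 250 × 8 = 2000 bits.
Transmission delays (L/R per hop): 0.00816327, 0.002, 0.000181818, 0.0222222 ms; sum = 0.0325673 ms.
Propagation delays (d/s per hop): 0.00175771, 0.241951, 47.5, 0.002375 ms; sum = 47.7461 ms.
Processing at 3 router(s): 3 × 0.69 ms = 2.07 ms.
End-to-end = 49.8 ms.

49.8 ms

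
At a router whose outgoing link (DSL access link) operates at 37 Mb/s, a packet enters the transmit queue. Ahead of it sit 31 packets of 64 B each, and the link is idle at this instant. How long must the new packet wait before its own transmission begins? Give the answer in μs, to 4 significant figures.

429.0 μs

Each queued packet: L/R = 512/37000000 = 13.8378 μs.
31 queued → 428.973 μs.
Queuing delay = 429.0 μs.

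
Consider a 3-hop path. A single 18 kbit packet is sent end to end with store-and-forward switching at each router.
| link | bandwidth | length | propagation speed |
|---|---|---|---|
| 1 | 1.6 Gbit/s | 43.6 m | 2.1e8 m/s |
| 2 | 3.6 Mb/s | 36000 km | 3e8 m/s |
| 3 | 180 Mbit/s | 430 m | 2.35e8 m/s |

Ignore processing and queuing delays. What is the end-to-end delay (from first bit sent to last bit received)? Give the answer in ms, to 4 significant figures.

125.1 ms

L = 18000 bits.
Transmission delays (L/R per hop): 0.01125, 5, 0.1 ms; sum = 5.11125 ms.
Propagation delays (d/s per hop): 0.000207619, 120, 0.00182979 ms; sum = 120.002 ms.
End-to-end = 125.1 ms.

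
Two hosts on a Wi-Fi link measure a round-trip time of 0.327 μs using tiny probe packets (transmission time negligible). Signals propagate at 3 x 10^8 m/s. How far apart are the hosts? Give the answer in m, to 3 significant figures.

49.1 m

One-way propagation = RTT/2 = 0.1635 μs.
d = s × t = 300000000 × 1.635e-07 = 49.1 m.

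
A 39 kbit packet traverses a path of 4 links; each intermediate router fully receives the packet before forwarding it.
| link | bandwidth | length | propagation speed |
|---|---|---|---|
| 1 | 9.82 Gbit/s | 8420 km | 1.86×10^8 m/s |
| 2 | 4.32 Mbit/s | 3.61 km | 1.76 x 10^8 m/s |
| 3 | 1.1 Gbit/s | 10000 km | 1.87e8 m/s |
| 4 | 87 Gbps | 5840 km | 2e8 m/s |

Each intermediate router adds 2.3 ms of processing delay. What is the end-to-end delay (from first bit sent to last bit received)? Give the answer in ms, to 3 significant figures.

144 ms

L = 39000 bits.
Transmission delays (L/R per hop): 0.00397149, 9.02778, 0.0354545, 0.000448276 ms; sum = 9.06765 ms.
Propagation delays (d/s per hop): 45.2688, 0.0205114, 53.4759, 29.2 ms; sum = 127.965 ms.
Processing at 3 router(s): 3 × 2.3 ms = 6.9 ms.
End-to-end = 144 ms.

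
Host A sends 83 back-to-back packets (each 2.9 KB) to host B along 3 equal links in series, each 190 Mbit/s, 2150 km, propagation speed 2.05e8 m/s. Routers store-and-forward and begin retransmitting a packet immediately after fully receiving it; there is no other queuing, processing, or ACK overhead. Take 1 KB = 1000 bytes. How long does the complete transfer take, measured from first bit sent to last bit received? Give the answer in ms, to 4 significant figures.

41.84 ms

Per-hop transmission t_tx = L/R = 23200/190000000 = 0.122105 ms.
Per-hop propagation t_prop = 2150000/2.05e+08 = 10.4878 ms.
Pipeline fill: first packet needs 3·t_tx to clear all hops; remaining 82 packets each add one t_tx.
Total = (3+83-1)·t_tx + 3·t_prop = 85·0.122105 + 3·10.4878 = 41.84 ms.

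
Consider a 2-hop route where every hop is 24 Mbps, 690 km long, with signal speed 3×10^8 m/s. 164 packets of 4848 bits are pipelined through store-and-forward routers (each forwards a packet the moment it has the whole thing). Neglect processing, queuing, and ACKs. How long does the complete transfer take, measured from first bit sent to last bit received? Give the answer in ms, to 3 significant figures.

Per-hop transmission t_tx = L/R = 4848/24000000 = 0.202 ms.
Per-hop propagation t_prop = 690000/300000000 = 2.3 ms.
Pipeline fill: first packet needs 2·t_tx to clear all hops; remaining 163 packets each add one t_tx.
Total = (2+164-1)·t_tx + 2·t_prop = 165·0.202 + 2·2.3 = 37.9 ms.

37.9 ms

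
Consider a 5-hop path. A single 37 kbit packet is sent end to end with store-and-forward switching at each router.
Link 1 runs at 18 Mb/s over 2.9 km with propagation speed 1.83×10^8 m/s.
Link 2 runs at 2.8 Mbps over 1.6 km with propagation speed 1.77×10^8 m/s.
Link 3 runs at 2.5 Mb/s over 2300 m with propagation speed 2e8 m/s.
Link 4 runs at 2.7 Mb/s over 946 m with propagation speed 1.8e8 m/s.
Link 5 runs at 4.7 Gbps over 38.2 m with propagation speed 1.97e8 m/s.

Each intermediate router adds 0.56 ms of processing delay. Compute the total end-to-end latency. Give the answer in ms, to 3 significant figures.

L = 37000 bits.
Transmission delays (L/R per hop): 2.05556, 13.2143, 14.8, 13.7037, 0.00787234 ms; sum = 43.7814 ms.
Propagation delays (d/s per hop): 0.015847, 0.00903955, 0.0115, 0.00525556, 0.000193909 ms; sum = 0.041836 ms.
Processing at 4 router(s): 4 × 0.56 ms = 2.24 ms.
End-to-end = 46.1 ms.

46.1 ms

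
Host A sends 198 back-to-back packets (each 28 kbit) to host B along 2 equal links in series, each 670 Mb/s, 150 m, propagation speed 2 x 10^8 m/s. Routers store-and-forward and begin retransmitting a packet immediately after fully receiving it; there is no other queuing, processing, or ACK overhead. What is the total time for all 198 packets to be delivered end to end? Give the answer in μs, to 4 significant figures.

Per-hop transmission t_tx = L/R = 28000/670000000 = 41.791 μs.
Per-hop propagation t_prop = 150/200000000 = 0.75 μs.
Pipeline fill: first packet needs 2·t_tx to clear all hops; remaining 197 packets each add one t_tx.
Total = (2+198-1)·t_tx + 2·t_prop = 199·41.791 + 2·0.75 = 8318 μs.

8318 μs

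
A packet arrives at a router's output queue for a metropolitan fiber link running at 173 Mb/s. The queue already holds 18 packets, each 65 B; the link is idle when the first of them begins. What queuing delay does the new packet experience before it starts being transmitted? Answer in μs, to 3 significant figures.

54.1 μs

Each queued packet: L/R = 520/173000000 = 3.00578 μs.
18 queued → 54.104 μs.
Queuing delay = 54.1 μs.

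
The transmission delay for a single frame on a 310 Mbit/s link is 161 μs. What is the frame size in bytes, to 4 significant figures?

L = R × t_tx = 310000000 b/s × 0.000161 s = 49910 bits.
In bytes: 49910 / 8 = 6239 bytes.

6239 bytes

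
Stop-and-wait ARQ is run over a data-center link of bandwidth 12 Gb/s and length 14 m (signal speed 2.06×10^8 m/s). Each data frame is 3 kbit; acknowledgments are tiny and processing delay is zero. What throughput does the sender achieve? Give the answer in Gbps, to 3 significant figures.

7.77 Gbps

t_tx = L/R = 3000/12000000000 = 2.5e-07 s.
t_prop = 14/206000000 = 6.79612e-08 s; RTT = 1.35922e-07 s.
Cycle = t_tx + RTT = 3.85922e-07 s.
Throughput = L / cycle = 3000 / 3.85922e-07 = 7.77 Gbps.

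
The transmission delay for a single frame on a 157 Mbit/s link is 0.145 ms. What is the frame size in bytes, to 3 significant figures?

2850 bytes

L = R × t_tx = 157000000 b/s × 0.000145 s = 22765 bits.
In bytes: 22765 / 8 = 2850 bytes.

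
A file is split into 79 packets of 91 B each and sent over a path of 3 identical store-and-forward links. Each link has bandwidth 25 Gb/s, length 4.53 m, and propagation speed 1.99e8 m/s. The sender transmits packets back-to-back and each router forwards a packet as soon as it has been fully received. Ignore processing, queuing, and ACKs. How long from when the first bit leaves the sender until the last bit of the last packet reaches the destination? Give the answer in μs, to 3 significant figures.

Per-hop transmission t_tx = L/R = 728/25000000000 = 0.02912 μs.
Per-hop propagation t_prop = 4.53/199000000 = 0.0227638 μs.
Pipeline fill: first packet needs 3·t_tx to clear all hops; remaining 78 packets each add one t_tx.
Total = (3+79-1)·t_tx + 3·t_prop = 81·0.02912 + 3·0.0227638 = 2.43 μs.

2.43 μs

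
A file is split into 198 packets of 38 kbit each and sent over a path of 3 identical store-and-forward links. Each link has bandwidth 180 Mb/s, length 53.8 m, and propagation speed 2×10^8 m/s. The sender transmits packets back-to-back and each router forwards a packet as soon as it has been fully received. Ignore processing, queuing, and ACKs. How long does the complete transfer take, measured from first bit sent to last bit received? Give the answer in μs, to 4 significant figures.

42220 μs

Per-hop transmission t_tx = L/R = 38000/180000000 = 211.111 μs.
Per-hop propagation t_prop = 53.8/200000000 = 0.269 μs.
Pipeline fill: first packet needs 3·t_tx to clear all hops; remaining 197 packets each add one t_tx.
Total = (3+198-1)·t_tx + 3·t_prop = 200·211.111 + 3·0.269 = 42220 μs.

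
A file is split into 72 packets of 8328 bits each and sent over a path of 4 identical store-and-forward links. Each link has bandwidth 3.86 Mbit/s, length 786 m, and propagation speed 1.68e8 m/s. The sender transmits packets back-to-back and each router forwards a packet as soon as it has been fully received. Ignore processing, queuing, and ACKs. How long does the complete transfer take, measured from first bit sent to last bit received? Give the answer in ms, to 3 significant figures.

162 ms

Per-hop transmission t_tx = L/R = 8328/3860000 = 2.15751 ms.
Per-hop propagation t_prop = 786/168000000 = 0.00467857 ms.
Pipeline fill: first packet needs 4·t_tx to clear all hops; remaining 71 packets each add one t_tx.
Total = (4+72-1)·t_tx + 4·t_prop = 75·2.15751 + 4·0.00467857 = 162 ms.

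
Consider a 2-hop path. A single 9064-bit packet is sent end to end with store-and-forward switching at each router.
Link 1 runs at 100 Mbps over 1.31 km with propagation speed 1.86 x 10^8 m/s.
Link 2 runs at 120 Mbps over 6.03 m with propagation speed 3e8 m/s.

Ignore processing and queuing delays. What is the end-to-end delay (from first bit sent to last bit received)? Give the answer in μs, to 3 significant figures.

173 μs

Transmission delays (L/R per hop): 90.64, 75.5333 μs; sum = 166.173 μs.
Propagation delays (d/s per hop): 7.04301, 0.0201 μs; sum = 7.06311 μs.
End-to-end = 173 μs.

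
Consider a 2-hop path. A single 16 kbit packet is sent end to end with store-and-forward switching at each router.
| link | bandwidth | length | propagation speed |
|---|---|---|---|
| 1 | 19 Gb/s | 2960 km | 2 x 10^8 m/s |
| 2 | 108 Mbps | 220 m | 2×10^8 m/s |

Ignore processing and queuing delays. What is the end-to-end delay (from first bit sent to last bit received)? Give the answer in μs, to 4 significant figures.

14950 μs

L = 16000 bits.
Transmission delays (L/R per hop): 0.842105, 148.148 μs; sum = 148.99 μs.
Propagation delays (d/s per hop): 14800, 1.1 μs; sum = 14801.1 μs.
End-to-end = 14950 μs.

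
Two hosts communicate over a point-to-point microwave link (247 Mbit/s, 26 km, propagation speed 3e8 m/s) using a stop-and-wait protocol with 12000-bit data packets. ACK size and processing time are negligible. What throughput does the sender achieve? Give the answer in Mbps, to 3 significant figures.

t_tx = L/R = 12000/247000000 = 4.8583e-05 s.
t_prop = 26000/300000000 = 8.66667e-05 s; RTT = 0.000173333 s.
Cycle = t_tx + RTT = 0.000221916 s.
Throughput = L / cycle = 12000 / 0.000221916 = 54.1 Mbps.

54.1 Mbps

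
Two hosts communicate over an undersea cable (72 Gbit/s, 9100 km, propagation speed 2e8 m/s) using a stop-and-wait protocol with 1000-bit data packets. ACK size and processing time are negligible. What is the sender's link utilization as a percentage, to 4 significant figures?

0.00001526 %

t_tx = L/R = 1000/72000000000 = 1.38889e-08 s.
t_prop = 9100000/200000000 = 0.0455 s; RTT = 0.091 s.
Cycle = t_tx + RTT = 0.091 s.
Utilization = t_tx / cycle = 1.38889e-08/0.091 = 0.00001526 %.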